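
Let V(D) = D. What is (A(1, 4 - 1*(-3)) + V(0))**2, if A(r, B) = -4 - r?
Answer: 25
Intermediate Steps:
(A(1, 4 - 1*(-3)) + V(0))**2 = ((-4 - 1*1) + 0)**2 = ((-4 - 1) + 0)**2 = (-5 + 0)**2 = (-5)**2 = 25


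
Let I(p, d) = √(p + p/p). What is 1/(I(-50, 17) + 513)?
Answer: 513/263218 - 7*I/263218 ≈ 0.001949 - 2.6594e-5*I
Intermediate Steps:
I(p, d) = √(1 + p) (I(p, d) = √(p + 1) = √(1 + p))
1/(I(-50, 17) + 513) = 1/(√(1 - 50) + 513) = 1/(√(-49) + 513) = 1/(7*I + 513) = 1/(513 + 7*I) = (513 - 7*I)/263218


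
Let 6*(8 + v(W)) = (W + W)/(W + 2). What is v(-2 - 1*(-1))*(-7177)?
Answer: 179425/3 ≈ 59808.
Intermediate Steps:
v(W) = -8 + W/(3*(2 + W)) (v(W) = -8 + ((W + W)/(W + 2))/6 = -8 + ((2*W)/(2 + W))/6 = -8 + (2*W/(2 + W))/6 = -8 + W/(3*(2 + W)))
v(-2 - 1*(-1))*(-7177) = ((-48 - 23*(-2 - 1*(-1)))/(3*(2 + (-2 - 1*(-1)))))*(-7177) = ((-48 - 23*(-2 + 1))/(3*(2 + (-2 + 1))))*(-7177) = ((-48 - 23*(-1))/(3*(2 - 1)))*(-7177) = ((⅓)*(-48 + 23)/1)*(-7177) = ((⅓)*1*(-25))*(-7177) = -25/3*(-7177) = 179425/3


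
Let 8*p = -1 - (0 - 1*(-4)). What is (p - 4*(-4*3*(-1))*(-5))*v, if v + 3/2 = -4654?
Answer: -17830565/16 ≈ -1.1144e+6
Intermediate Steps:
v = -9311/2 (v = -3/2 - 4654 = -9311/2 ≈ -4655.5)
p = -5/8 (p = (-1 - (0 - 1*(-4)))/8 = (-1 - (0 + 4))/8 = (-1 - 1*4)/8 = (-1 - 4)/8 = (⅛)*(-5) = -5/8 ≈ -0.62500)
(p - 4*(-4*3*(-1))*(-5))*v = (-5/8 - 4*(-4*3*(-1))*(-5))*(-9311/2) = (-5/8 - 4*(-12*(-1))*(-5))*(-9311/2) = (-5/8 - 4*12*(-5))*(-9311/2) = (-5/8 - 48*(-5))*(-9311/2) = (-5/8 - 1*(-240))*(-9311/2) = (-5/8 + 240)*(-9311/2) = (1915/8)*(-9311/2) = -17830565/16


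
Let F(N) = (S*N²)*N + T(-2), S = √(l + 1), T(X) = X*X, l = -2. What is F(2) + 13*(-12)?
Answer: -152 + 8*I ≈ -152.0 + 8.0*I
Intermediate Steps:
T(X) = X²
S = I (S = √(-2 + 1) = √(-1) = I ≈ 1.0*I)
F(N) = 4 + I*N³ (F(N) = (I*N²)*N + (-2)² = I*N³ + 4 = 4 + I*N³)
F(2) + 13*(-12) = (4 + I*2³) + 13*(-12) = (4 + I*8) - 156 = (4 + 8*I) - 156 = -152 + 8*I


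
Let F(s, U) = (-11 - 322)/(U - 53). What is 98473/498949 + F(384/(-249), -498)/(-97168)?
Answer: 5272035729647/26713513914032 ≈ 0.19735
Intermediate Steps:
F(s, U) = -333/(-53 + U)
98473/498949 + F(384/(-249), -498)/(-97168) = 98473/498949 - 333/(-53 - 498)/(-97168) = 98473*(1/498949) - 333/(-551)*(-1/97168) = 98473/498949 - 333*(-1/551)*(-1/97168) = 98473/498949 + (333/551)*(-1/97168) = 98473/498949 - 333/53539568 = 5272035729647/26713513914032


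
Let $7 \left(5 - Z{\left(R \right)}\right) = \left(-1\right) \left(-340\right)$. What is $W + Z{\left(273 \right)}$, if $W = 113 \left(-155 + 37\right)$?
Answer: $- \frac{93643}{7} \approx -13378.0$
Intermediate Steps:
$Z{\left(R \right)} = - \frac{305}{7}$ ($Z{\left(R \right)} = 5 - \frac{\left(-1\right) \left(-340\right)}{7} = 5 - \frac{340}{7} = - \frac{305}{7}$)
$W = -13334$ ($W = 113 \left(-118\right) = -13334$)
$W + Z{\left(273 \right)} = -13334 - \frac{305}{7} = - \frac{93643}{7}$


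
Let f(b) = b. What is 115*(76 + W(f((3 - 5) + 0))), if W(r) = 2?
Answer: 8970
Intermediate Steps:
115*(76 + W(f((3 - 5) + 0))) = 115*(76 + 2) = 115*78 = 8970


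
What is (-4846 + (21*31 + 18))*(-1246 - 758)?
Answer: 8370708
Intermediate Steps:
(-4846 + (21*31 + 18))*(-1246 - 758) = (-4846 + (651 + 18))*(-2004) = (-4846 + 669)*(-2004) = -4177*(-2004) = 8370708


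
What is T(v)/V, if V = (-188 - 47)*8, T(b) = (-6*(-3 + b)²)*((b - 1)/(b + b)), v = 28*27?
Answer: 9513151/10528 ≈ 903.60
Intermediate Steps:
v = 756
T(b) = -3*(-3 + b)²*(-1 + b)/b (T(b) = (-6*(-3 + b)²)*((-1 + b)/((2*b))) = (-6*(-3 + b)²)*((-1 + b)*(1/(2*b))) = (-6*(-3 + b)²)*((-1 + b)/(2*b)) = -3*(-3 + b)²*(-1 + b)/b)
V = -1880 (V = -235*8 = -1880)
T(v)/V = (3*(-3 + 756)²*(1 - 1*756)/756)/(-1880) = (3*(1/756)*753²*(1 - 756))*(-1/1880) = (3*(1/756)*567009*(-755))*(-1/1880) = -47565755/28*(-1/1880) = 9513151/10528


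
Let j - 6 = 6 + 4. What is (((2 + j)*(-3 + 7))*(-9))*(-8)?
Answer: 5184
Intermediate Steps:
j = 16 (j = 6 + (6 + 4) = 6 + 10 = 16)
(((2 + j)*(-3 + 7))*(-9))*(-8) = (((2 + 16)*(-3 + 7))*(-9))*(-8) = ((18*4)*(-9))*(-8) = (72*(-9))*(-8) = -648*(-8) = 5184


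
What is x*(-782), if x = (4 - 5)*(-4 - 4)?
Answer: -6256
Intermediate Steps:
x = 8 (x = -1*(-8) = 8)
x*(-782) = 8*(-782) = -6256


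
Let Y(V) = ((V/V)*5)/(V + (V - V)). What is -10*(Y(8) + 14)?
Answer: -585/4 ≈ -146.25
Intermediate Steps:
Y(V) = 5/V (Y(V) = (1*5)/(V + 0) = 5/V)
-10*(Y(8) + 14) = -10*(5/8 + 14) = -10*117/8 = -585/4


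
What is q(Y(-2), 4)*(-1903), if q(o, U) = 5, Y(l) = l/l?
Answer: -9515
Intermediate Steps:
Y(l) = 1
q(Y(-2), 4)*(-1903) = 5*(-1903) = -9515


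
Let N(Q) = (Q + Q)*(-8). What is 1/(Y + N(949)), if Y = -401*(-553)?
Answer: 1/206569 ≈ 4.8410e-6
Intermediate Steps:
N(Q) = -16*Q (N(Q) = (2*Q)*(-8) = -16*Q)
Y = 221753
1/(Y + N(949)) = 1/(221753 - 16*949) = 1/(221753 - 15184) = 1/206569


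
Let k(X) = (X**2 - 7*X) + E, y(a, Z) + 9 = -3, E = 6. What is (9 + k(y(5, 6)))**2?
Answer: 59049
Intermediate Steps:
y(a, Z) = -12 (y(a, Z) = -9 - 3 = -12)
k(X) = 6 + X**2 - 7*X (k(X) = (X**2 - 7*X) + 6 = 6 + X**2 - 7*X)
(9 + k(y(5, 6)))**2 = (9 + (6 + (-12)**2 - 7*(-12)))**2 = (9 + (6 + 144 + 84))**2 = (9 + 234)**2 = 243**2 = 59049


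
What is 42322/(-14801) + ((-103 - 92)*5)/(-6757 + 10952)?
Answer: -38394353/12418039 ≈ -3.0918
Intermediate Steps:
42322/(-14801) + ((-103 - 92)*5)/(-6757 + 10952) = 42322*(-1/14801) - 195*5/4195 = -42322/14801 - 975*1/4195 = -42322/14801 - 195/839 = -38394353/12418039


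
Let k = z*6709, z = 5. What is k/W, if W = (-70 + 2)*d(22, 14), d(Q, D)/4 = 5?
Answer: -6709/272 ≈ -24.665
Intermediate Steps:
d(Q, D) = 20 (d(Q, D) = 4*5 = 20)
k = 33545 (k = 5*6709 = 33545)
W = -1360 (W = (-70 + 2)*20 = -68*20 = -1360)
k/W = 33545/(-1360) = 33545*(-1/1360) = -6709/272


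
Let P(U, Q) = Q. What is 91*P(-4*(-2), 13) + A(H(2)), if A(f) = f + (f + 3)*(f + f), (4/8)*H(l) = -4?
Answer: 1255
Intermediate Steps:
H(l) = -8 (H(l) = 2*(-4) = -8)
A(f) = f + 2*f*(3 + f) (A(f) = f + (3 + f)*(2*f) = f + 2*f*(3 + f))
91*P(-4*(-2), 13) + A(H(2)) = 91*13 - 8*(7 + 2*(-8)) = 1183 - 8*(7 - 16) = 1183 - 8*(-9) = 1183 + 72 = 1255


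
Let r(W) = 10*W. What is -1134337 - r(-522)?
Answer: -1129117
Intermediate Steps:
-1134337 - r(-522) = -1134337 - 10*(-522) = -1134337 - 1*(-5220) = -1134337 + 5220 = -1129117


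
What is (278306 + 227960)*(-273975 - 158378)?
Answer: -218885623898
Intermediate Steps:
(278306 + 227960)*(-273975 - 158378) = 506266*(-432353) = -218885623898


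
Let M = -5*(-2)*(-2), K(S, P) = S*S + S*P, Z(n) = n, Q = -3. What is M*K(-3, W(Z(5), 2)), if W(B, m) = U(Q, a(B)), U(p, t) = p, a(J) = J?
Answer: -360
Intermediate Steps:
W(B, m) = -3
K(S, P) = S**2 + P*S
M = -20 (M = 10*(-2) = -20)
M*K(-3, W(Z(5), 2)) = -(-60)*(-3 - 3) = -(-60)*(-6) = -20*18 = -360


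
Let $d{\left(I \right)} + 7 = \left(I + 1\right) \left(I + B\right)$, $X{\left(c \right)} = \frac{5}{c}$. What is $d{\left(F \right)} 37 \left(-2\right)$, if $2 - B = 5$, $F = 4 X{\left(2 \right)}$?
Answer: $-5180$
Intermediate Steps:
$F = 10$ ($F = 4 \cdot \frac{5}{2} = 10$)
$B = -3$ ($B = 2 - 5 = -3$)
$d{\left(I \right)} = -7 + \left(1 + I\right) \left(-3 + I\right)$ ($d{\left(I \right)} = -7 + \left(I + 1\right) \left(I - 3\right) = -7 + \left(1 + I\right) \left(-3 + I\right)$)
$d{\left(F \right)} 37 \left(-2\right) = \left(-10 + 10^{2} - 20\right) 37 \left(-2\right) = \left(-10 + 100 - 20\right) 37 \left(-2\right) = 70 \cdot 37 \left(-2\right) = 2590 \left(-2\right) = -5180$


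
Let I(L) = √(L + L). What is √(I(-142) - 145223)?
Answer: √(-145223 + 2*I*√71) ≈ 0.022 + 381.08*I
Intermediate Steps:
I(L) = √2*√L (I(L) = √(2*L) = √2*√L)
√(I(-142) - 145223) = √(√2*√(-142) - 145223) = √(√2*(I*√142) - 145223) = √(2*I*√71 - 145223) = √(-145223 + 2*I*√71)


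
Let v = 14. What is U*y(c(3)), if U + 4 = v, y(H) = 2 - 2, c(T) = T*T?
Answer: 0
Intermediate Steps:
c(T) = T²
y(H) = 0
U = 10 (U = -4 + 14 = 10)
U*y(c(3)) = 10*0 = 0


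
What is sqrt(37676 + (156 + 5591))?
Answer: sqrt(43423) ≈ 208.38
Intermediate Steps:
sqrt(37676 + (156 + 5591)) = sqrt(37676 + 5747) = sqrt(43423)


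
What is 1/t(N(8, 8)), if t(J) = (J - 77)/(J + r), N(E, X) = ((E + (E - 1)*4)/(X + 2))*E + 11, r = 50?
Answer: -449/186 ≈ -2.4140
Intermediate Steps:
N(E, X) = 11 + E*(-4 + 5*E)/(2 + X) (N(E, X) = ((E + (-1 + E)*4)/(2 + X))*E + 11 = ((E + (-4 + 4*E))/(2 + X))*E + 11 = ((-4 + 5*E)/(2 + X))*E + 11 = E*(-4 + 5*E)/(2 + X) + 11 = 11 + E*(-4 + 5*E)/(2 + X))
t(J) = (-77 + J)/(50 + J) (t(J) = (J - 77)/(J + 50) = (-77 + J)/(50 + J))
1/t(N(8, 8)) = 1/((-77 + (22 - 4*8 + 5*8**2 + 11*8)/(2 + 8))/(50 + (22 - 4*8 + 5*8**2 + 11*8)/(2 + 8))) = 1/((-77 + (22 - 32 + 5*64 + 88)/10)/(50 + (22 - 32 + 5*64 + 88)/10)) = 1/((-77 + (22 - 32 + 320 + 88)/10)/(50 + (22 - 32 + 320 + 88)/10)) = 1/((-77 + (1/10)*398)/(50 + (1/10)*398)) = 1/((-77 + 199/5)/(50 + 199/5)) = 1/(-186/5/(449/5)) = 1/((5/449)*(-186/5)) = 1/(-186/449) = -449/186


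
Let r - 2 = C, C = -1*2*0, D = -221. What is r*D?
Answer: -442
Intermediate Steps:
C = 0 (C = -2*0 = 0)
r = 2 (r = 2 + 0 = 2)
r*D = 2*(-221) = -442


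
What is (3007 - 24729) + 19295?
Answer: -2427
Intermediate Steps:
(3007 - 24729) + 19295 = -21722 + 19295 = -2427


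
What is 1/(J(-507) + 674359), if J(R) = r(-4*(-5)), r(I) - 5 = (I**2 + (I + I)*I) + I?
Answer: 1/675584 ≈ 1.4802e-6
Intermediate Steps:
r(I) = 5 + I + 3*I**2 (r(I) = 5 + ((I**2 + (I + I)*I) + I) = 5 + ((I**2 + (2*I)*I) + I) = 5 + ((I**2 + 2*I**2) + I) = 5 + (3*I**2 + I) = 5 + (I + 3*I**2) = 5 + I + 3*I**2)
J(R) = 1225 (J(R) = 5 - 4*(-5) + 3*(-4*(-5))**2 = 5 + 20 + 3*20**2 = 5 + 20 + 3*400 = 5 + 20 + 1200 = 1225)
1/(J(-507) + 674359) = 1/(1225 + 674359) = 1/675584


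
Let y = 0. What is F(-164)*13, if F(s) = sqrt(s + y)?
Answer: 26*I*sqrt(41) ≈ 166.48*I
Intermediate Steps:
F(s) = sqrt(s) (F(s) = sqrt(s + 0) = sqrt(s))
F(-164)*13 = sqrt(-164)*13 = (2*I*sqrt(41))*13 = 26*I*sqrt(41)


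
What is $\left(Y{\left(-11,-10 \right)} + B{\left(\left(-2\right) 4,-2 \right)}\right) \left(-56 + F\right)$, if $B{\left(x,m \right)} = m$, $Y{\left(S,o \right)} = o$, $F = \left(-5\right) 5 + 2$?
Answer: $948$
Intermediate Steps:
$F = -23$ ($F = -25 + 2 = -23$)
$\left(Y{\left(-11,-10 \right)} + B{\left(\left(-2\right) 4,-2 \right)}\right) \left(-56 + F\right) = \left(-10 - 2\right) \left(-56 - 23\right) = \left(-12\right) \left(-79\right) = 948$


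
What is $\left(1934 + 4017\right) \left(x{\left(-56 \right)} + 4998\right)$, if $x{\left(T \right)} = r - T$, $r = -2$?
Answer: $30064452$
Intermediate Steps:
$x{\left(T \right)} = -2 - T$
$\left(1934 + 4017\right) \left(x{\left(-56 \right)} + 4998\right) = \left(1934 + 4017\right) \left(\left(-2 - -56\right) + 4998\right) = 5951 \left(\left(-2 + 56\right) + 4998\right) = 5951 \left(54 + 4998\right) = 5951 \cdot 5052 = 30064452$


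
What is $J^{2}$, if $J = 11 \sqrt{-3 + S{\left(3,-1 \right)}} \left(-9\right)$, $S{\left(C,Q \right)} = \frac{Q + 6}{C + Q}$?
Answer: $- \frac{9801}{2} \approx -4900.5$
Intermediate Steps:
$S{\left(C,Q \right)} = \frac{6 + Q}{C + Q}$
$J = - \frac{99 i \sqrt{2}}{2}$ ($J = 11 \sqrt{-3 + \frac{6 - 1}{3 - 1}} \left(-9\right) = 11 \sqrt{-3 + \frac{1}{2} \cdot 5} \left(-9\right) = 11 \sqrt{-3 + \frac{5}{2}} \left(-9\right) = 11 \sqrt{- \frac{1}{2}} \left(-9\right) = 11 \frac{i \sqrt{2}}{2} \left(-9\right) = \frac{11 i \sqrt{2}}{2} \left(-9\right) = - \frac{99 i \sqrt{2}}{2} \approx - 70.004 i$)
$J^{2} = \left(- \frac{99 i \sqrt{2}}{2}\right)^{2} = - \frac{9801}{2}$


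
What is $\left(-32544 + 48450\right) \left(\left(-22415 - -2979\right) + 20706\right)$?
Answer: $20200620$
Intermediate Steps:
$\left(-32544 + 48450\right) \left(\left(-22415 - -2979\right) + 20706\right) = 15906 \left(\left(-22415 + 2979\right) + 20706\right) = 15906 \left(-19436 + 20706\right) = 15906 \cdot 1270 = 20200620$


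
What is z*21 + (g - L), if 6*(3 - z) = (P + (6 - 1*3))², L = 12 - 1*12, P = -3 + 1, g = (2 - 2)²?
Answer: 119/2 ≈ 59.500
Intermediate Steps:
g = 0 (g = 0² = 0)
P = -2
L = 0 (L = 12 - 12 = 0)
z = 17/6 (z = 3 - (-2 + (6 - 1*3))²/6 = 3 - (-2 + (6 - 3))²/6 = 3 - (-2 + 3)²/6 = 3 - ⅙*1² = 3 - ⅙*1 = 3 - ⅙ = 17/6 ≈ 2.8333)
z*21 + (g - L) = (17/6)*21 + (0 - 1*0) = 119/2 + (0 + 0) = 119/2 + 0 = 119/2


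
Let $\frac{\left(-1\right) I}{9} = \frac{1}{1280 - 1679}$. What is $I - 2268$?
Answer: $- \frac{301641}{133} \approx -2268.0$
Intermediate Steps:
$I = \frac{3}{133}$ ($I = - \frac{9}{1280 - 1679} = - \frac{9}{-399} = \left(-9\right) \left(- \frac{1}{399}\right) = \frac{3}{133} \approx 0.022556$)
$I - 2268 = \frac{3}{133} - 2268 = - \frac{301641}{133}$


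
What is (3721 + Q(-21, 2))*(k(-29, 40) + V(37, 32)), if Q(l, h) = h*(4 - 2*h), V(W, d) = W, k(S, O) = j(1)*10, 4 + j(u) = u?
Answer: 26047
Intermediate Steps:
j(u) = -4 + u
k(S, O) = -30 (k(S, O) = (-4 + 1)*10 = -3*10 = -30)
(3721 + Q(-21, 2))*(k(-29, 40) + V(37, 32)) = (3721 + 2*2*(2 - 1*2))*(-30 + 37) = (3721 + 2*2*(2 - 2))*7 = (3721 + 2*2*0)*7 = (3721 + 0)*7 = 3721*7 = 26047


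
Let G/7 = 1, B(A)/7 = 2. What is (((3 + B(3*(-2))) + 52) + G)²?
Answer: 5776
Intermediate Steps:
B(A) = 14 (B(A) = 7*2 = 14)
G = 7 (G = 7*1 = 7)
(((3 + B(3*(-2))) + 52) + G)² = (((3 + 14) + 52) + 7)² = ((17 + 52) + 7)² = (69 + 7)² = 76² = 5776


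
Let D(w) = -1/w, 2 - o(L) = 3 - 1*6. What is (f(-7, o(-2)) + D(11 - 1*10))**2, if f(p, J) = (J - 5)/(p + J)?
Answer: 1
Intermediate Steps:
o(L) = 5 (o(L) = 2 - (3 - 1*6) = 2 - (3 - 6) = 2 - 1*(-3) = 2 + 3 = 5)
f(p, J) = (-5 + J)/(J + p)
(f(-7, o(-2)) + D(11 - 1*10))**2 = ((-5 + 5)/(5 - 7) - 1/(11 - 1*10))**2 = (0/(-2) - 1/(11 - 10))**2 = (-1/2*0 - 1/1)**2 = (0 - 1*1)**2 = (0 - 1)**2 = (-1)**2 = 1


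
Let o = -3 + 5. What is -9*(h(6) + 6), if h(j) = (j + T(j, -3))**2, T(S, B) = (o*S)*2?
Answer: -8154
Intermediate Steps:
o = 2
T(S, B) = 4*S (T(S, B) = (2*S)*2 = 4*S)
h(j) = 25*j**2 (h(j) = (j + 4*j)**2 = (5*j)**2 = 25*j**2)
-9*(h(6) + 6) = -9*(25*6**2 + 6) = -9*(25*36 + 6) = -9*(900 + 6) = -9*906 = -8154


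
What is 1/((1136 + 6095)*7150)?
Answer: 1/51701650 ≈ 1.9342e-8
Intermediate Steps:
1/((1136 + 6095)*7150) = (1/7150)/7231 = (1/7231)*(1/7150) = 1/51701650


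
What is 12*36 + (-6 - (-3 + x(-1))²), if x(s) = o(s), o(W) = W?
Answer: 410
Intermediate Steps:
x(s) = s
12*36 + (-6 - (-3 + x(-1))²) = 12*36 + (-6 - (-3 - 1)²) = 432 + (-6 - 1*(-4)²) = 432 + (-6 - 1*16) = 432 + (-6 - 16) = 432 - 22 = 410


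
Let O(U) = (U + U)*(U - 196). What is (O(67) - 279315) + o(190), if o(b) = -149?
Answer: -296750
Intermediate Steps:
O(U) = 2*U*(-196 + U) (O(U) = (2*U)*(-196 + U) = 2*U*(-196 + U))
(O(67) - 279315) + o(190) = (2*67*(-196 + 67) - 279315) - 149 = (2*67*(-129) - 279315) - 149 = (-17286 - 279315) - 149 = -296601 - 149 = -296750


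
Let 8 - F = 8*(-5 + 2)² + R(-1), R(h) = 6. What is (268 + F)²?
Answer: 39204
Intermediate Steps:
F = -70 (F = 8 - (8*(-5 + 2)² + 6) = 8 - (8*(-3)² + 6) = 8 - (8*9 + 6) = 8 - (72 + 6) = 8 - 1*78 = 8 - 78 = -70)
(268 + F)² = (268 - 70)² = 198² = 39204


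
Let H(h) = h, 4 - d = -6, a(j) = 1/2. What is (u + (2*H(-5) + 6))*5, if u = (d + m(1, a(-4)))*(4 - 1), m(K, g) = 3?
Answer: 175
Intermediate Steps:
a(j) = ½
d = 10 (d = 4 - 1*(-6) = 4 + 6 = 10)
u = 39 (u = (10 + 3)*(4 - 1) = 13*3 = 39)
(u + (2*H(-5) + 6))*5 = (39 + (2*(-5) + 6))*5 = (39 + (-10 + 6))*5 = (39 - 4)*5 = 35*5 = 175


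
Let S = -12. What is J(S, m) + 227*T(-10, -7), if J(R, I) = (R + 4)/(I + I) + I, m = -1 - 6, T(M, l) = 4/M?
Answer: -3403/35 ≈ -97.229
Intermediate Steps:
m = -7
J(R, I) = I + (4 + R)/(2*I) (J(R, I) = (4 + R)/((2*I)) + I = (4 + R)*(1/(2*I)) + I = (4 + R)/(2*I) + I = I + (4 + R)/(2*I))
J(S, m) + 227*T(-10, -7) = (2 + (-7)**2 + (1/2)*(-12))/(-7) + 227*(4/(-10)) = -(2 + 49 - 6)/7 + 227*(4*(-1/10)) = -1/7*45 + 227*(-2/5) = -45/7 - 454/5 = -3403/35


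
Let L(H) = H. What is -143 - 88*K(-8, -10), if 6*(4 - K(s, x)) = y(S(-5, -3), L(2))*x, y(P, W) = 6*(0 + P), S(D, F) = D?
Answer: 3905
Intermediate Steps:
y(P, W) = 6*P
K(s, x) = 4 + 5*x (K(s, x) = 4 - 6*(-5)*x/6 = 4 - (-5)*x = 4 + 5*x)
-143 - 88*K(-8, -10) = -143 - 88*(4 + 5*(-10)) = -143 - 88*(4 - 50) = -143 - 88*(-46) = -143 + 4048 = 3905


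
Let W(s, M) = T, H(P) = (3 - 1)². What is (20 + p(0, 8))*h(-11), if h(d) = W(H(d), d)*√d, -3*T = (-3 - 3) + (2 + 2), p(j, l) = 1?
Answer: 14*I*√11 ≈ 46.433*I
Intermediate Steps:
H(P) = 4 (H(P) = 2² = 4)
T = ⅔ (T = -((-3 - 3) + (2 + 2))/3 = -(-6 + 4)/3 = -⅓*(-2) = ⅔ ≈ 0.66667)
W(s, M) = ⅔
h(d) = 2*√d/3
(20 + p(0, 8))*h(-11) = (20 + 1)*(2*√(-11)/3) = 21*(2*(I*√11)/3) = 21*(2*I*√11/3) = 14*I*√11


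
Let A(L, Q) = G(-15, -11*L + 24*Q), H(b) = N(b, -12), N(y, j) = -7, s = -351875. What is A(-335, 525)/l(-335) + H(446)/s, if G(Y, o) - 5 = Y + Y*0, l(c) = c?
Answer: 704219/23575625 ≈ 0.029871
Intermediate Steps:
G(Y, o) = 5 + Y (G(Y, o) = 5 + (Y + Y*0) = 5 + (Y + 0) = 5 + Y)
H(b) = -7
A(L, Q) = -10 (A(L, Q) = 5 - 15 = -10)
A(-335, 525)/l(-335) + H(446)/s = -10/(-335) - 7/(-351875) = -10*(-1/335) - 7*(-1/351875) = 2/67 + 7/351875 = 704219/23575625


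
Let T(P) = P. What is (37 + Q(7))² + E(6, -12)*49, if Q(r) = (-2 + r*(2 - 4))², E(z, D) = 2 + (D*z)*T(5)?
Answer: 68307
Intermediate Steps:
E(z, D) = 2 + 5*D*z (E(z, D) = 2 + (D*z)*5 = 2 + 5*D*z)
Q(r) = (-2 - 2*r)² (Q(r) = (-2 + r*(-2))² = (-2 - 2*r)²)
(37 + Q(7))² + E(6, -12)*49 = (37 + 4*(1 + 7)²)² + (2 + 5*(-12)*6)*49 = (37 + 4*8²)² + (2 - 360)*49 = (37 + 4*64)² - 358*49 = (37 + 256)² - 17542 = 293² - 17542 = 85849 - 17542 = 68307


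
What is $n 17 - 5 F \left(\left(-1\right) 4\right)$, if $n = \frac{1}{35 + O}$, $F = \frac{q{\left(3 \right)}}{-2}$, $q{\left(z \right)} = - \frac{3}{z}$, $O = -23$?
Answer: $\frac{85}{6} \approx 14.167$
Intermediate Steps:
$F = \frac{1}{2}$ ($F = \frac{\left(-3\right) \frac{1}{3}}{-2} = \left(-3\right) \frac{1}{3} \left(- \frac{1}{2}\right) = \left(-1\right) \left(- \frac{1}{2}\right) = \frac{1}{2} \approx 0.5$)
$n = \frac{1}{12}$ ($n = \frac{1}{35 - 23} = \frac{1}{12} \approx 0.083333$)
$n 17 - 5 F \left(\left(-1\right) 4\right) = \frac{1}{12} \cdot 17 \left(-5\right) \frac{1}{2} \left(\left(-1\right) 4\right) = \frac{17 \left(\left(- \frac{5}{2}\right) \left(-4\right)\right)}{12} = \frac{17}{12} \cdot 10 = \frac{85}{6}$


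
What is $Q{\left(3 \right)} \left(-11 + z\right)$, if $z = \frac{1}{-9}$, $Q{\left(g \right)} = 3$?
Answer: $- \frac{100}{3} \approx -33.333$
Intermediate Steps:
$z = - \frac{1}{9} \approx -0.11111$
$Q{\left(3 \right)} \left(-11 + z\right) = 3 \left(-11 - \frac{1}{9}\right) = 3 \left(- \frac{100}{9}\right) = - \frac{100}{3}$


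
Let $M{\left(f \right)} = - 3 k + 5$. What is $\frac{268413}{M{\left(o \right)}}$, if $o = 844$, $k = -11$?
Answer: $\frac{14127}{2} \approx 7063.5$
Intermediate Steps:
$M{\left(f \right)} = 38$ ($M{\left(f \right)} = \left(-3\right) \left(-11\right) + 5 = 33 + 5 = 38$)
$\frac{268413}{M{\left(o \right)}} = \frac{268413}{38} = 268413 \cdot \frac{1}{38} = \frac{14127}{2}$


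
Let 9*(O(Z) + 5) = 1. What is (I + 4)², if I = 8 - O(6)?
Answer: 23104/81 ≈ 285.23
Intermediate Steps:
O(Z) = -44/9 (O(Z) = -5 + (⅑)*1 = -5 + ⅑ = -44/9)
I = 116/9 (I = 8 - 1*(-44/9) = 8 + 44/9 = 116/9 ≈ 12.889)
(I + 4)² = (116/9 + 4)² = (152/9)² = 23104/81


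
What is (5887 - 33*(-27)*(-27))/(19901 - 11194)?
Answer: -18170/8707 ≈ -2.0868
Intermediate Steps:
(5887 - 33*(-27)*(-27))/(19901 - 11194) = (5887 + 891*(-27))/8707 = (5887 - 24057)*(1/8707) = -18170*1/8707 = -18170/8707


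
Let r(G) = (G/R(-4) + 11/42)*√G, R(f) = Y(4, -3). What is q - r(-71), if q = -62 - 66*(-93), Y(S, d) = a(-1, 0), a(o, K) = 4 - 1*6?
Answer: 6076 - 751*I*√71/21 ≈ 6076.0 - 301.33*I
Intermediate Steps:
a(o, K) = -2 (a(o, K) = 4 - 6 = -2)
Y(S, d) = -2
R(f) = -2
r(G) = √G*(11/42 - G/2) (r(G) = (G/(-2) + 11/42)*√G = (G*(-½) + 11*(1/42))*√G = (-G/2 + 11/42)*√G = (11/42 - G/2)*√G = √G*(11/42 - G/2))
q = 6076 (q = -62 + 6138 = 6076)
q - r(-71) = 6076 - √(-71)*(11 - 21*(-71))/42 = 6076 - I*√71*(11 + 1491)/42 = 6076 - I*√71*1502/42 = 6076 - 751*I*√71/21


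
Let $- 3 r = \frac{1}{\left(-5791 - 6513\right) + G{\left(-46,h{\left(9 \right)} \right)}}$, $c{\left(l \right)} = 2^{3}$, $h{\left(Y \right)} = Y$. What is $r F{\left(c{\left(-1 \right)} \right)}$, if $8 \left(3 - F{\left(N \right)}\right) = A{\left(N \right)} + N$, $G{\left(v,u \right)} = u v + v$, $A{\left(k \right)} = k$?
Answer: $\frac{1}{38292} \approx 2.6115 \cdot 10^{-5}$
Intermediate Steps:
$G{\left(v,u \right)} = v + u v$
$c{\left(l \right)} = 8$
$F{\left(N \right)} = 3 - \frac{N}{4}$ ($F{\left(N \right)} = 3 - \frac{N + N}{8} = 3 - \frac{2 N}{8} = 3 - \frac{N}{4}$)
$r = \frac{1}{38292}$ ($r = - \frac{1}{3 \left(\left(-5791 - 6513\right) - 46 \left(1 + 9\right)\right)} = - \frac{1}{3 \left(\left(-5791 - 6513\right) - 460\right)} = - \frac{1}{3 \left(-12304 - 460\right)} = - \frac{1}{3 \left(-12764\right)} = \left(- \frac{1}{3}\right) \left(- \frac{1}{12764}\right) = \frac{1}{38292} \approx 2.6115 \cdot 10^{-5}$)
$r F{\left(c{\left(-1 \right)} \right)} = \frac{3 - 2}{38292} = \frac{1}{38292} \cdot 1 = \frac{1}{38292}$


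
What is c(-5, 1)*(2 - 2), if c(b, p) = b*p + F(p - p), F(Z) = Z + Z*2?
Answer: 0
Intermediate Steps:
F(Z) = 3*Z (F(Z) = Z + 2*Z = 3*Z)
c(b, p) = b*p (c(b, p) = b*p + 3*(p - p) = b*p + 3*0 = b*p + 0 = b*p)
c(-5, 1)*(2 - 2) = (-5*1)*(2 - 2) = -5*0 = 0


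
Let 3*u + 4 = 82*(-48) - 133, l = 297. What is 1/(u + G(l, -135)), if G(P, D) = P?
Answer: -3/3182 ≈ -0.00094280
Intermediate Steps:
u = -4073/3 (u = -4/3 + (82*(-48) - 133)/3 = -4/3 + (-3936 - 133)/3 = -4/3 + (1/3)*(-4069) = -4/3 - 4069/3 = -4073/3 ≈ -1357.7)
1/(u + G(l, -135)) = 1/(-4073/3 + 297) = 1/(-3182/3) = -3/3182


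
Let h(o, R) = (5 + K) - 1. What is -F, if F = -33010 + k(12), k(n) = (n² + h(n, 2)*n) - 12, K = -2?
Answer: 32854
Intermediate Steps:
h(o, R) = 2 (h(o, R) = (5 - 2) - 1 = 3 - 1 = 2)
k(n) = -12 + n² + 2*n (k(n) = (n² + 2*n) - 12 = -12 + n² + 2*n)
F = -32854 (F = -33010 + (-12 + 12² + 2*12) = -33010 + (-12 + 144 + 24) = -33010 + 156 = -32854)
-F = -1*(-32854) = 32854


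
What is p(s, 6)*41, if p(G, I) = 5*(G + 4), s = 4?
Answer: 1640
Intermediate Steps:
p(G, I) = 20 + 5*G (p(G, I) = 5*(4 + G) = 20 + 5*G)
p(s, 6)*41 = (20 + 5*4)*41 = (20 + 20)*41 = 40*41 = 1640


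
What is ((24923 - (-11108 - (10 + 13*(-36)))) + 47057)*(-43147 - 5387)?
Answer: -4010364420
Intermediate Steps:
((24923 - (-11108 - (10 + 13*(-36)))) + 47057)*(-43147 - 5387) = ((24923 - (-11108 - (10 - 468))) + 47057)*(-48534) = ((24923 - (-11108 - 1*(-458))) + 47057)*(-48534) = ((24923 - (-11108 + 458)) + 47057)*(-48534) = ((24923 - 1*(-10650)) + 47057)*(-48534) = ((24923 + 10650) + 47057)*(-48534) = (35573 + 47057)*(-48534) = 82630*(-48534) = -4010364420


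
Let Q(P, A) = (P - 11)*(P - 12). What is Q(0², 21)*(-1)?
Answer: -132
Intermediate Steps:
Q(P, A) = (-12 + P)*(-11 + P) (Q(P, A) = (-11 + P)*(-12 + P) = (-12 + P)*(-11 + P))
Q(0², 21)*(-1) = (132 + (0²)² - 23*0²)*(-1) = (132 + 0² - 23*0)*(-1) = (132 + 0 + 0)*(-1) = 132*(-1) = -132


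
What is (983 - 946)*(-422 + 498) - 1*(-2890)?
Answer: 5702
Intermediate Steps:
(983 - 946)*(-422 + 498) - 1*(-2890) = 37*76 + 2890 = 2812 + 2890 = 5702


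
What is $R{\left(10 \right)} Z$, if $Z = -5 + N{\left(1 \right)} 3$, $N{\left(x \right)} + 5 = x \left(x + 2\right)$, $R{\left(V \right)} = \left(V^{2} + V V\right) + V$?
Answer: $-2310$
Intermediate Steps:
$R{\left(V \right)} = V + 2 V^{2}$ ($R{\left(V \right)} = \left(V^{2} + V^{2}\right) + V = 2 V^{2} + V = V + 2 V^{2}$)
$N{\left(x \right)} = -5 + x \left(2 + x\right)$ ($N{\left(x \right)} = -5 + x \left(x + 2\right) = -5 + x \left(2 + x\right)$)
$Z = -11$ ($Z = -5 + \left(-5 + 1^{2} + 2 \cdot 1\right) 3 = -5 + \left(-5 + 1 + 2\right) 3 = -5 - 6 = -11$)
$R{\left(10 \right)} Z = 10 \left(1 + 2 \cdot 10\right) \left(-11\right) = 10 \left(1 + 20\right) \left(-11\right) = 10 \cdot 21 \left(-11\right) = 210 \left(-11\right) = -2310$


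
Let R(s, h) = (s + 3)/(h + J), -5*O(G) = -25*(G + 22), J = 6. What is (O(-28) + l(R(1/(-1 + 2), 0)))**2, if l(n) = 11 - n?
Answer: 3481/9 ≈ 386.78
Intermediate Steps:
O(G) = 110 + 5*G (O(G) = -(-5)*(G + 22) = -(-5)*(22 + G) = -(-550 - 25*G)/5 = 110 + 5*G)
R(s, h) = (3 + s)/(6 + h) (R(s, h) = (s + 3)/(h + 6) = (3 + s)/(6 + h))
(O(-28) + l(R(1/(-1 + 2), 0)))**2 = ((110 + 5*(-28)) + (11 - (3 + 1/(-1 + 2))/(6 + 0)))**2 = ((110 - 140) + (11 - (3 + 1/1)/6))**2 = (-30 + (11 - (3 + 1)/6))**2 = (-30 + (11 - 4/6))**2 = (-30 + (11 - 1*2/3))**2 = (-30 + (11 - 2/3))**2 = (-30 + 31/3)**2 = (-59/3)**2 = 3481/9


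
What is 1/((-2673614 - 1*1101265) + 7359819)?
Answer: 1/3584940 ≈ 2.7894e-7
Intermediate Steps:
1/((-2673614 - 1*1101265) + 7359819) = 1/((-2673614 - 1101265) + 7359819) = 1/(-3774879 + 7359819) = 1/3584940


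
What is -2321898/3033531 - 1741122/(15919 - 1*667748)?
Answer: 1256089036780/659114492733 ≈ 1.9057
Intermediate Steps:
-2321898/3033531 - 1741122/(15919 - 1*667748) = -2321898*1/3033531 - 1741122/(15919 - 667748) = -773966/1011177 - 1741122/(-651829) = -773966/1011177 - 1741122*(-1/651829) = -773966/1011177 + 1741122/651829 = 1256089036780/659114492733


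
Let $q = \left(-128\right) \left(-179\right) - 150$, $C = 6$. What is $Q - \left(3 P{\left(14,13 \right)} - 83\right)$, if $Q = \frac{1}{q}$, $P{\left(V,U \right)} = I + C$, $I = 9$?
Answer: $\frac{864957}{22762} \approx 38.0$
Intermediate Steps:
$q = 22762$ ($q = 22912 - 150 = 22762$)
$P{\left(V,U \right)} = 15$ ($P{\left(V,U \right)} = 9 + 6 = 15$)
$Q = \frac{1}{22762} \approx 4.3933 \cdot 10^{-5}$
$Q - \left(3 P{\left(14,13 \right)} - 83\right) = \frac{1}{22762} - \left(3 \cdot 15 - 83\right) = \frac{1}{22762} - \left(45 - 83\right) = \frac{1}{22762} - -38 = \frac{1}{22762} + 38 = \frac{864957}{22762}$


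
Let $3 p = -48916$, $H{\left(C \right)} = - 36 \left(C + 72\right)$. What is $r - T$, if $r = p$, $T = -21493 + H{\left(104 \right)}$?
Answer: $\frac{34571}{3} \approx 11524.0$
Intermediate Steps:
$H{\left(C \right)} = -2592 - 36 C$ ($H{\left(C \right)} = - 36 \left(72 + C\right) = -2592 - 36 C$)
$p = - \frac{48916}{3}$ ($p = \frac{1}{3} \left(-48916\right) = - \frac{48916}{3} \approx -16305.0$)
$T = -27829$ ($T = -21493 - 6336 = -27829$)
$r = - \frac{48916}{3} \approx -16305.0$
$r - T = - \frac{48916}{3} - -27829 = - \frac{48916}{3} + 27829 = \frac{34571}{3}$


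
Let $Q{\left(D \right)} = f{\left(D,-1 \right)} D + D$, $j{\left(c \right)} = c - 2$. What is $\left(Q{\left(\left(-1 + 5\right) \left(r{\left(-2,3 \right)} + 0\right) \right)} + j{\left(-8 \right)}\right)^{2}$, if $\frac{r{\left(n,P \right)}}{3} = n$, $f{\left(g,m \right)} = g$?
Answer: $293764$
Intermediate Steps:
$r{\left(n,P \right)} = 3 n$
$j{\left(c \right)} = -2 + c$
$Q{\left(D \right)} = D + D^{2}$ ($Q{\left(D \right)} = D D + D = D^{2} + D = D + D^{2}$)
$\left(Q{\left(\left(-1 + 5\right) \left(r{\left(-2,3 \right)} + 0\right) \right)} + j{\left(-8 \right)}\right)^{2} = \left(\left(-1 + 5\right) \left(3 \left(-2\right) + 0\right) \left(1 + \left(-1 + 5\right) \left(3 \left(-2\right) + 0\right)\right) - 10\right)^{2} = \left(4 \left(-6 + 0\right) \left(1 + 4 \left(-6 + 0\right)\right) - 10\right)^{2} = \left(4 \left(-6\right) \left(1 + 4 \left(-6\right)\right) - 10\right)^{2} = \left(- 24 \left(1 - 24\right) - 10\right)^{2} = \left(\left(-24\right) \left(-23\right) - 10\right)^{2} = \left(552 - 10\right)^{2} = 542^{2} = 293764$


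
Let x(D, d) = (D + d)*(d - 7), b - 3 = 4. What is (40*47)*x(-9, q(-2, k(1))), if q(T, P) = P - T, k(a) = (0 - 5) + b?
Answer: 28200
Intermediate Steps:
b = 7 (b = 3 + 4 = 7)
k(a) = 2 (k(a) = (0 - 5) + 7 = -5 + 7 = 2)
x(D, d) = (-7 + d)*(D + d) (x(D, d) = (D + d)*(-7 + d) = (-7 + d)*(D + d))
(40*47)*x(-9, q(-2, k(1))) = (40*47)*((2 - 1*(-2))² - 7*(-9) - 7*(2 - 1*(-2)) - 9*(2 - 1*(-2))) = 1880*((2 + 2)² + 63 - 7*(2 + 2) - 9*(2 + 2)) = 1880*(4² + 63 - 7*4 - 9*4) = 1880*(16 + 63 - 28 - 36) = 1880*15 = 28200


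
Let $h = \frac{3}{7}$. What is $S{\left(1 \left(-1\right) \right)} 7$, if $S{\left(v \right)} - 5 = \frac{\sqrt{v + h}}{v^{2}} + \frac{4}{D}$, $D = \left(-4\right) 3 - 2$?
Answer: $33 + 2 i \sqrt{7} \approx 33.0 + 5.2915 i$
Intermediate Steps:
$h = \frac{3}{7}$ ($h = 3 \cdot \frac{1}{7} = \frac{3}{7} \approx 0.42857$)
$D = -14$ ($D = -12 - 2 = -14$)
$S{\left(v \right)} = \frac{33}{7} + \frac{\sqrt{\frac{3}{7} + v}}{v^{2}}$ ($S{\left(v \right)} = 5 + \left(\frac{\sqrt{v + \frac{3}{7}}}{v^{2}} + \frac{4}{-14}\right) = 5 + \left(\frac{\sqrt{\frac{3}{7} + v}}{v^{2}} + 4 \left(- \frac{1}{14}\right)\right) = 5 - \left(\frac{2}{7} - \frac{\sqrt{\frac{3}{7} + v}}{v^{2}}\right) = \frac{33}{7} + \frac{\sqrt{\frac{3}{7} + v}}{v^{2}}$)
$S{\left(1 \left(-1\right) \right)} 7 = \left(\frac{33}{7} + \frac{\sqrt{21 + 49 \cdot 1 \left(-1\right)}}{7 \cdot 1^{2}}\right) 7 = \left(\frac{33}{7} + \frac{\sqrt{21 + 49 \left(-1\right)}}{7 \cdot 1}\right) 7 = \left(\frac{33}{7} + \frac{1}{7} \cdot 1 \sqrt{21 - 49}\right) 7 = \left(\frac{33}{7} + \frac{1}{7} \cdot 1 \sqrt{-28}\right) 7 = \left(\frac{33}{7} + \frac{1}{7} \cdot 1 \cdot 2 i \sqrt{7}\right) 7 = \left(\frac{33}{7} + \frac{2 i \sqrt{7}}{7}\right) 7 = 33 + 2 i \sqrt{7}$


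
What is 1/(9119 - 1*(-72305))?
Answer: 1/81424 ≈ 1.2281e-5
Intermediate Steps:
1/(9119 - 1*(-72305)) = 1/(9119 + 72305) = 1/81424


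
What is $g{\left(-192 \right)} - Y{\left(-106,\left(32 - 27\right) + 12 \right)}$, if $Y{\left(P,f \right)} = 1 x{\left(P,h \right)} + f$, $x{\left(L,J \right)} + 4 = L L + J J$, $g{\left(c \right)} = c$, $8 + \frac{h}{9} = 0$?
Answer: $-16625$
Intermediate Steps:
$h = -72$ ($h = -72 + 9 \cdot 0 = -72 + 0 = -72$)
$x{\left(L,J \right)} = -4 + J^{2} + L^{2}$ ($x{\left(L,J \right)} = -4 + \left(L L + J J\right) = -4 + \left(L^{2} + J^{2}\right) = -4 + \left(J^{2} + L^{2}\right) = -4 + J^{2} + L^{2}$)
$Y{\left(P,f \right)} = 5180 + f + P^{2}$ ($Y{\left(P,f \right)} = 1 \left(-4 + \left(-72\right)^{2} + P^{2}\right) + f = 1 \left(-4 + 5184 + P^{2}\right) + f = 1 \left(5180 + P^{2}\right) + f = \left(5180 + P^{2}\right) + f = 5180 + f + P^{2}$)
$g{\left(-192 \right)} - Y{\left(-106,\left(32 - 27\right) + 12 \right)} = -192 - \left(5180 + \left(\left(32 - 27\right) + 12\right) + \left(-106\right)^{2}\right) = -192 - \left(5180 + \left(5 + 12\right) + 11236\right) = -192 - \left(5180 + 17 + 11236\right) = -192 - 16433 = -16625$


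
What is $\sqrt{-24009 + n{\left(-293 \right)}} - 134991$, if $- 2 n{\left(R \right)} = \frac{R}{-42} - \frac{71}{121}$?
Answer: $-134991 + \frac{i \sqrt{5125258887}}{462} \approx -1.3499 \cdot 10^{5} + 154.96 i$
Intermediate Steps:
$n{\left(R \right)} = \frac{71}{242} + \frac{R}{84}$ ($n{\left(R \right)} = - \frac{\frac{R}{-42} - \frac{71}{121}}{2} = - \frac{R \left(- \frac{1}{42}\right) - \frac{71}{121}}{2} = - \frac{- \frac{R}{42} - \frac{71}{121}}{2} = - \frac{- \frac{71}{121} - \frac{R}{42}}{2} = \frac{71}{242} + \frac{R}{84}$)
$\sqrt{-24009 + n{\left(-293 \right)}} - 134991 = \sqrt{-24009 + \left(\frac{71}{242} + \frac{1}{84} \left(-293\right)\right)} - 134991 = \sqrt{-24009 + \left(\frac{71}{242} - \frac{293}{84}\right)} - 134991 = \sqrt{-24009 - \frac{32471}{10164}} - 134991 = \sqrt{- \frac{244059947}{10164}} - 134991 = \frac{i \sqrt{5125258887}}{462} - 134991 = -134991 + \frac{i \sqrt{5125258887}}{462}$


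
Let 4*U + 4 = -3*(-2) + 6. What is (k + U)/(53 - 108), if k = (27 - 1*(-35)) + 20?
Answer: -84/55 ≈ -1.5273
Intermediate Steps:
U = 2 (U = -1 + (-3*(-2) + 6)/4 = -1 + (6 + 6)/4 = -1 + (¼)*12 = -1 + 3 = 2)
k = 82 (k = (27 + 35) + 20 = 62 + 20 = 82)
(k + U)/(53 - 108) = (82 + 2)/(53 - 108) = 84/(-55) = 84*(-1/55) = -84/55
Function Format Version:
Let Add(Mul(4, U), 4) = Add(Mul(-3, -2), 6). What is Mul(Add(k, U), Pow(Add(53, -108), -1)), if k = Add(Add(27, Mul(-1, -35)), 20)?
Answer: Rational(-84, 55) ≈ -1.5273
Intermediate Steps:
U = 2 (U = Add(-1, Mul(Rational(1, 4), Add(Mul(-3, -2), 6))) = Add(-1, Mul(Rational(1, 4), Add(6, 6))) = Add(-1, Mul(Rational(1, 4), 12)) = Add(-1, 3) = 2)
k = 82 (k = Add(Add(27, 35), 20) = Add(62, 20) = 82)
Mul(Add(k, U), Pow(Add(53, -108), -1)) = Mul(Add(82, 2), Pow(Add(53, -108), -1)) = Mul(84, Pow(-55, -1)) = Mul(84, Rational(-1, 55)) = Rational(-84, 55)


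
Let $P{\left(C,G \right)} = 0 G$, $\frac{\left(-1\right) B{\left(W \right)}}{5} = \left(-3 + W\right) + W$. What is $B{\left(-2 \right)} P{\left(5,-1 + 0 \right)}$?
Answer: $0$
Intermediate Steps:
$B{\left(W \right)} = 15 - 10 W$ ($B{\left(W \right)} = - 5 \left(\left(-3 + W\right) + W\right) = - 5 \left(-3 + 2 W\right) = 15 - 10 W$)
$P{\left(C,G \right)} = 0$
$B{\left(-2 \right)} P{\left(5,-1 + 0 \right)} = \left(15 - -20\right) 0 = \left(15 + 20\right) 0 = 35 \cdot 0 = 0$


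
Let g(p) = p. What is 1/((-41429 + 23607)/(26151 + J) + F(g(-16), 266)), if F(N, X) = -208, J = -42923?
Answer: -1198/247911 ≈ -0.0048324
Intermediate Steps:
1/((-41429 + 23607)/(26151 + J) + F(g(-16), 266)) = 1/((-41429 + 23607)/(26151 - 42923) - 208) = 1/(-17822/(-16772) - 208) = 1/(-17822*(-1/16772) - 208) = 1/(1273/1198 - 208) = 1/(-247911/1198) = -1198/247911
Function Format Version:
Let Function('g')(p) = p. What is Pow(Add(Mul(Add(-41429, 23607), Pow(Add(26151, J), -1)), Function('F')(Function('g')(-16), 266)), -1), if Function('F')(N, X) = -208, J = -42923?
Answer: Rational(-1198, 247911) ≈ -0.0048324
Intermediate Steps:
Pow(Add(Mul(Add(-41429, 23607), Pow(Add(26151, J), -1)), Function('F')(Function('g')(-16), 266)), -1) = Pow(Add(Mul(Add(-41429, 23607), Pow(Add(26151, -42923), -1)), -208), -1) = Pow(Add(Mul(-17822, Pow(-16772, -1)), -208), -1) = Pow(Add(Mul(-17822, Rational(-1, 16772)), -208), -1) = Pow(Add(Rational(1273, 1198), -208), -1) = Pow(Rational(-247911, 1198), -1) = Rational(-1198, 247911)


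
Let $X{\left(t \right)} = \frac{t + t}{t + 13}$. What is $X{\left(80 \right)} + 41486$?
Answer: $\frac{3858358}{93} \approx 41488.0$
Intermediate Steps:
$X{\left(t \right)} = \frac{2 t}{13 + t}$
$X{\left(80 \right)} + 41486 = 2 \cdot 80 \frac{1}{13 + 80} + 41486 = 2 \cdot 80 \cdot \frac{1}{93} + 41486 = \frac{160}{93} + 41486 = \frac{3858358}{93}$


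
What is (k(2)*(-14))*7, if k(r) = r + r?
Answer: -392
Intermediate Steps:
k(r) = 2*r
(k(2)*(-14))*7 = ((2*2)*(-14))*7 = (4*(-14))*7 = -56*7 = -392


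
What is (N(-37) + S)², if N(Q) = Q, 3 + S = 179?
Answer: 19321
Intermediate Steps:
S = 176 (S = -3 + 179 = 176)
(N(-37) + S)² = (-37 + 176)² = 139² = 19321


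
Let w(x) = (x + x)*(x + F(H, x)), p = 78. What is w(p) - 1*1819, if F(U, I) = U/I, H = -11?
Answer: 10327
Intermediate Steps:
w(x) = 2*x*(x - 11/x) (w(x) = (x + x)*(x - 11/x) = (2*x)*(x - 11/x) = 2*x*(x - 11/x))
w(p) - 1*1819 = (-22 + 2*78²) - 1*1819 = (-22 + 2*6084) - 1819 = (-22 + 12168) - 1819 = 12146 - 1819 = 10327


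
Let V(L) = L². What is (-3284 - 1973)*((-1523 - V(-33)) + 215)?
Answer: 12601029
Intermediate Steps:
(-3284 - 1973)*((-1523 - V(-33)) + 215) = (-3284 - 1973)*((-1523 - 1*(-33)²) + 215) = -5257*((-1523 - 1*1089) + 215) = -5257*((-1523 - 1089) + 215) = -5257*(-2612 + 215) = -5257*(-2397) = 12601029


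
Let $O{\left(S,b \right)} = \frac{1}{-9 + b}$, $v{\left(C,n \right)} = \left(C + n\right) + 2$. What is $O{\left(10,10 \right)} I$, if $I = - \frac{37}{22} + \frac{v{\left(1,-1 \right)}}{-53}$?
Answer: $- \frac{2005}{1166} \approx -1.7196$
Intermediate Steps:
$v{\left(C,n \right)} = 2 + C + n$
$I = - \frac{2005}{1166}$ ($I = - \frac{37}{22} + \frac{2 + 1 - 1}{-53} = \left(-37\right) \frac{1}{22} + 2 \left(- \frac{1}{53}\right) = - \frac{37}{22} - \frac{2}{53} = - \frac{2005}{1166} \approx -1.7196$)
$O{\left(10,10 \right)} I = \frac{1}{-9 + 10} \left(- \frac{2005}{1166}\right) = 1^{-1} \left(- \frac{2005}{1166}\right) = 1 \left(- \frac{2005}{1166}\right) = - \frac{2005}{1166}$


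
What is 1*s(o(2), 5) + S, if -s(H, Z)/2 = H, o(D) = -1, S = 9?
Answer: 11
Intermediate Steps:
s(H, Z) = -2*H
1*s(o(2), 5) + S = 1*(-2*(-1)) + 9 = 1*2 + 9 = 2 + 9 = 11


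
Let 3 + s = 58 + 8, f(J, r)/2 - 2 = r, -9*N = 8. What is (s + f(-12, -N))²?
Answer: 383161/81 ≈ 4730.4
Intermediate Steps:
N = -8/9 (N = -⅑*8 = -8/9 ≈ -0.88889)
f(J, r) = 4 + 2*r
s = 63 (s = -3 + (58 + 8) = -3 + 66 = 63)
(s + f(-12, -N))² = (63 + (4 + 2*(-1*(-8/9))))² = (63 + (4 + 2*(8/9)))² = (63 + (4 + 16/9))² = (63 + 52/9)² = (619/9)² = 383161/81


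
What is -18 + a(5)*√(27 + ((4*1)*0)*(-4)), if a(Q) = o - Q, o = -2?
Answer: -18 - 21*√3 ≈ -54.373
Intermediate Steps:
a(Q) = -2 - Q
-18 + a(5)*√(27 + ((4*1)*0)*(-4)) = -18 + (-2 - 1*5)*√(27 + ((4*1)*0)*(-4)) = -18 + (-2 - 5)*√(27 + (4*0)*(-4)) = -18 - 7*√(27 + 0*(-4)) = -18 - 7*√(27 + 0) = -18 - 21*√3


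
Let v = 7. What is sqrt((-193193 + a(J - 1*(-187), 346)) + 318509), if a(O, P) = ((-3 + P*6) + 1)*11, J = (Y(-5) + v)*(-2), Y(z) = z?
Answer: sqrt(148130) ≈ 384.88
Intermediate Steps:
J = -4 (J = (-5 + 7)*(-2) = 2*(-2) = -4)
a(O, P) = -22 + 66*P (a(O, P) = ((-3 + 6*P) + 1)*11 = (-2 + 6*P)*11 = -22 + 66*P)
sqrt((-193193 + a(J - 1*(-187), 346)) + 318509) = sqrt((-193193 + (-22 + 66*346)) + 318509) = sqrt((-193193 + (-22 + 22836)) + 318509) = sqrt((-193193 + 22814) + 318509) = sqrt(-170379 + 318509) = sqrt(148130)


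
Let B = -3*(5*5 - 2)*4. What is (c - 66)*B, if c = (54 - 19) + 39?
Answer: -2208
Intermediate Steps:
c = 74 (c = 35 + 39 = 74)
B = -276 (B = -3*(25 - 2)*4 = -3*23*4 = -69*4 = -276)
(c - 66)*B = (74 - 66)*(-276) = 8*(-276) = -2208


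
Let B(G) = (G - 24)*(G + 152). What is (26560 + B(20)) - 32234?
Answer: -6362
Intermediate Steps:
B(G) = (-24 + G)*(152 + G)
(26560 + B(20)) - 32234 = (26560 + (-3648 + 20² + 128*20)) - 32234 = (26560 + (-3648 + 400 + 2560)) - 32234 = (26560 - 688) - 32234 = 25872 - 32234 = -6362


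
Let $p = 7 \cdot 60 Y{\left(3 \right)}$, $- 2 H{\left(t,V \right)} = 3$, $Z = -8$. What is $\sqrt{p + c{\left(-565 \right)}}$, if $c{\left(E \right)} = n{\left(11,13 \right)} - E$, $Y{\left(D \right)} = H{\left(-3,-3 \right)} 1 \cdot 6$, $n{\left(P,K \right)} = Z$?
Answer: $i \sqrt{3223} \approx 56.771 i$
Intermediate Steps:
$H{\left(t,V \right)} = - \frac{3}{2}$ ($H{\left(t,V \right)} = \left(- \frac{1}{2}\right) 3 = - \frac{3}{2}$)
$n{\left(P,K \right)} = -8$
$Y{\left(D \right)} = -9$ ($Y{\left(D \right)} = \left(- \frac{3}{2}\right) 1 \cdot 6 = \left(- \frac{3}{2}\right) 6 = -9$)
$c{\left(E \right)} = -8 - E$
$p = -3780$ ($p = 7 \cdot 60 \left(-9\right) = 420 \left(-9\right) = -3780$)
$\sqrt{p + c{\left(-565 \right)}} = \sqrt{-3780 - -557} = \sqrt{-3780 + \left(-8 + 565\right)} = \sqrt{-3780 + 557} = \sqrt{-3223} = i \sqrt{3223}$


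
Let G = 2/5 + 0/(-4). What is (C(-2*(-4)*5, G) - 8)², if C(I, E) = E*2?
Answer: 1296/25 ≈ 51.840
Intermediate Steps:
G = ⅖ (G = 2*(⅕) + 0*(-¼) = ⅖ + 0 = ⅖ ≈ 0.40000)
C(I, E) = 2*E
(C(-2*(-4)*5, G) - 8)² = (2*(⅖) - 8)² = (⅘ - 8)² = (-36/5)² = 1296/25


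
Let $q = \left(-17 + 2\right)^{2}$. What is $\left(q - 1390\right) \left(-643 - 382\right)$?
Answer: $1194125$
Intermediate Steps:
$q = 225$ ($q = \left(-15\right)^{2} = 225$)
$\left(q - 1390\right) \left(-643 - 382\right) = \left(225 - 1390\right) \left(-643 - 382\right) = - 1165 \left(-643 - 382\right) = \left(-1165\right) \left(-1025\right) = 1194125$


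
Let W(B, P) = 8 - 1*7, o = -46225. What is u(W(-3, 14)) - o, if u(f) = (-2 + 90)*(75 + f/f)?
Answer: 52913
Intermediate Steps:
W(B, P) = 1 (W(B, P) = 8 - 7 = 1)
u(f) = 6688 (u(f) = 88*(75 + 1) = 88*76 = 6688)
u(W(-3, 14)) - o = 6688 - 1*(-46225) = 6688 + 46225 = 52913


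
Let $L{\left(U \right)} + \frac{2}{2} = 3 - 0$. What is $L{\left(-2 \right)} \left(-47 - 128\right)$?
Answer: $-350$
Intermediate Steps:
$L{\left(U \right)} = 2$ ($L{\left(U \right)} = -1 + \left(3 - 0\right) = -1 + \left(3 + 0\right) = -1 + 3 = 2$)
$L{\left(-2 \right)} \left(-47 - 128\right) = 2 \left(-47 - 128\right) = 2 \left(-175\right) = -350$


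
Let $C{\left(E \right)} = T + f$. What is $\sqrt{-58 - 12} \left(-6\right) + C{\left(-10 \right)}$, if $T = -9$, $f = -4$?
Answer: $-13 - 6 i \sqrt{70} \approx -13.0 - 50.2 i$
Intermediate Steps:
$C{\left(E \right)} = -13$ ($C{\left(E \right)} = -9 - 4 = -13$)
$\sqrt{-58 - 12} \left(-6\right) + C{\left(-10 \right)} = \sqrt{-58 - 12} \left(-6\right) - 13 = \sqrt{-70} \left(-6\right) - 13 = i \sqrt{70} \left(-6\right) - 13 = - 6 i \sqrt{70} - 13 = -13 - 6 i \sqrt{70}$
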